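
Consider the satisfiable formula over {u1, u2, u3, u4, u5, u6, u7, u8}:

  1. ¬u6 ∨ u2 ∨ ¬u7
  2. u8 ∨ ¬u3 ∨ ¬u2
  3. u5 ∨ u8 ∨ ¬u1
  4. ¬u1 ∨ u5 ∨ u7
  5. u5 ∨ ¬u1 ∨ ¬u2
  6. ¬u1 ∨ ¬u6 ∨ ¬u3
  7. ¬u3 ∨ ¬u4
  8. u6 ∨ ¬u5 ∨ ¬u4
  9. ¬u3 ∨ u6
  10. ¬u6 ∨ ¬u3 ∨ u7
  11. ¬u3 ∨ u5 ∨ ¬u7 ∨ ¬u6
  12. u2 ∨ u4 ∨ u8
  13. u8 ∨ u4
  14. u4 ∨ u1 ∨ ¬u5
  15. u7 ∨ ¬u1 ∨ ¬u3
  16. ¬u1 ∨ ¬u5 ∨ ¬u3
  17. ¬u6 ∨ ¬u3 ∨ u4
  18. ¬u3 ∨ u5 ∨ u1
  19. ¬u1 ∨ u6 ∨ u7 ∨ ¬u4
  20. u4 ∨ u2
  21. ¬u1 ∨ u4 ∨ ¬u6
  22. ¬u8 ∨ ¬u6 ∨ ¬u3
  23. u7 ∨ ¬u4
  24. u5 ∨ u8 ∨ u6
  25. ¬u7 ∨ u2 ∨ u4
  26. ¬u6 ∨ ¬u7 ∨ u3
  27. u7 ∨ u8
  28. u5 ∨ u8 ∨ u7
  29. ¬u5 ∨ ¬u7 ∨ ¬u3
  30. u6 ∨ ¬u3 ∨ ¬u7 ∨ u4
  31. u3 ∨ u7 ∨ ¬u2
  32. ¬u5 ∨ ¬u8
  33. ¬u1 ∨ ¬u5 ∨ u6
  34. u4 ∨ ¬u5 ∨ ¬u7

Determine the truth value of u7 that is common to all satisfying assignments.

True

Suppose u7 = False.
The clause (¬u4) is unit, so u4 = False.
The clause (u8) is unit, so u8 = True.
The clause (u2) is unit, so u2 = True.
The clause (u3) is unit, so u3 = True.
The clause (u6) is unit, so u6 = True.
But (¬u6) is also a unit clause — contradiction.
So every satisfying assignment has u7 = True.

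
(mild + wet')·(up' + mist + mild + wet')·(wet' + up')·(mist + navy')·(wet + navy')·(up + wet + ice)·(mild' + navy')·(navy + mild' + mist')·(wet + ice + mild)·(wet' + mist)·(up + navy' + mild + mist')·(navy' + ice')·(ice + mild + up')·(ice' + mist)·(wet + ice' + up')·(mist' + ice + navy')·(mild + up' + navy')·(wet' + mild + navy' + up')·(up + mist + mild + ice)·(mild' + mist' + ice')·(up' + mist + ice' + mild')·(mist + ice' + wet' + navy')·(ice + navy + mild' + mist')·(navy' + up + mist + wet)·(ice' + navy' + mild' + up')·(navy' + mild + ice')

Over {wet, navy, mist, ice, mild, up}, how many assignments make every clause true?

There are 2^6 = 64 truth assignments over (wet, navy, mist, ice, mild, up).
Split on mild. With mild = 1, the clauses containing mild are satisfied and mild' drops from the rest; 1 of the 2^5 = 32 assignments to the other variables satisfy what remains.
With mild = 0, by the same count on the reduced clause set, 1 assignment works.
Total: 1 + 1 = 2.

2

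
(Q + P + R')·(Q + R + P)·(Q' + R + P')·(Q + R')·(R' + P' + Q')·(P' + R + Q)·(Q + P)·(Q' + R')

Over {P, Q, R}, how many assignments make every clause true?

There are 2^3 = 8 truth assignments over (P, Q, R).
Check each against the 8 clauses (columns in the order P, Q, R):
  F F F  ✗ fails (Q + R + P)
  F F T  ✗ fails (Q + P + R')
  F T F  ✓ satisfies all
  F T T  ✗ fails (Q' + R')
  T F F  ✗ fails (P' + R + Q)
  T F T  ✗ fails (Q + R')
  T T F  ✗ fails (Q' + R + P')
  T T T  ✗ fails (R' + P' + Q')
1 of the 8 rows is a model.

1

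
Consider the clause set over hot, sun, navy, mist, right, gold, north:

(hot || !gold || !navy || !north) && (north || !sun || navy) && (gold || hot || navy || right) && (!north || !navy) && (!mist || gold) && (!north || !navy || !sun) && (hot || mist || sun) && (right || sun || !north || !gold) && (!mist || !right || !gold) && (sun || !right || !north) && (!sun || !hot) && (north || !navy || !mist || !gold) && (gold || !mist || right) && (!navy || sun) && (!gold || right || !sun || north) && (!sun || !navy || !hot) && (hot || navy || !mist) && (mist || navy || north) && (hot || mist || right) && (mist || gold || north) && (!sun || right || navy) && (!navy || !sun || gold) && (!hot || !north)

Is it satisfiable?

Branch on north: set north = true.
The clause (!navy) is unit, so navy = false.
The clause (!hot) is unit, so hot = false.
The clause (!mist) is unit, so mist = false.
The clause (sun) is unit, so sun = true.
The clause (right) is unit, so right = true.
All clauses hold; gold can take either value.
A satisfying assignment: hot ↦ false; sun ↦ true; navy ↦ false; mist ↦ false; right ↦ true; gold ↦ false; north ↦ true.

Yes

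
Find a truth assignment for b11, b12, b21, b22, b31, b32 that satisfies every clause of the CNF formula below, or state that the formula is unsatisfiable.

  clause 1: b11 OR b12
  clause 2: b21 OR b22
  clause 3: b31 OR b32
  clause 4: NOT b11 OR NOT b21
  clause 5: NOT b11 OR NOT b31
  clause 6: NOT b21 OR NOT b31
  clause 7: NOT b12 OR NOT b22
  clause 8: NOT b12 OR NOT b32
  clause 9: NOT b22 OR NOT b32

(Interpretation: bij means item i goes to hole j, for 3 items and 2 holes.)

UNSATISFIABLE

Try b11 = true.
(NOT b21) alone gives b21 = false.
(b22) alone gives b22 = true.
(NOT b31) alone gives b31 = false.
(b32) alone gives b32 = true.
That conflicts with the unit clause (NOT b32).
Undo b11 and try b11 = false.
(b12) alone gives b12 = true.
(NOT b22) alone gives b22 = false.
(b21) alone gives b21 = true.
(NOT b31) alone gives b31 = false.
(b32) alone gives b32 = true.
That conflicts with the unit clause (NOT b32).
Both values of b11 lead to a conflict.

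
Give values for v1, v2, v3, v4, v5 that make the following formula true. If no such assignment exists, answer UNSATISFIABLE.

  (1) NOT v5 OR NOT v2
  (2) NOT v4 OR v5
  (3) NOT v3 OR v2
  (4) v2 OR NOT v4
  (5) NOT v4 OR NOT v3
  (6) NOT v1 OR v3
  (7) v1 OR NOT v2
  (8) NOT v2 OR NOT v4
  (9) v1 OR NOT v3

v1: false; v2: false; v3: false; v4: false; v5: false

Branch on v5: set v5 = false.
The clause (NOT v4) is unit, so v4 = false.
Branch on v3: set v3 = false.
The clause (NOT v1) is unit, so v1 = false.
The clause (NOT v2) is unit, so v2 = false.
This assignment satisfies each clause.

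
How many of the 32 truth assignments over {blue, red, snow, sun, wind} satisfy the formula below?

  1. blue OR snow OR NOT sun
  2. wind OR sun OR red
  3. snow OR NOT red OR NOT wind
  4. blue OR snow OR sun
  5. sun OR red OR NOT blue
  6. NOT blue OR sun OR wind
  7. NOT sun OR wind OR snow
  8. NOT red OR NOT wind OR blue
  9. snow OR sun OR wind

There are 2^5 = 32 truth assignments over (blue, red, snow, sun, wind).
Split on wind. With wind = true, the clauses containing wind are satisfied and NOT wind drops from the rest; 6 of the 2^4 = 16 assignments to the other variables satisfy what remains.
With wind = false, by the same count on the reduced clause set, 5 assignments work.
(One model: blue=F, red=F, snow=T, sun=F, wind=T.)
Total: 6 + 5 = 11.

11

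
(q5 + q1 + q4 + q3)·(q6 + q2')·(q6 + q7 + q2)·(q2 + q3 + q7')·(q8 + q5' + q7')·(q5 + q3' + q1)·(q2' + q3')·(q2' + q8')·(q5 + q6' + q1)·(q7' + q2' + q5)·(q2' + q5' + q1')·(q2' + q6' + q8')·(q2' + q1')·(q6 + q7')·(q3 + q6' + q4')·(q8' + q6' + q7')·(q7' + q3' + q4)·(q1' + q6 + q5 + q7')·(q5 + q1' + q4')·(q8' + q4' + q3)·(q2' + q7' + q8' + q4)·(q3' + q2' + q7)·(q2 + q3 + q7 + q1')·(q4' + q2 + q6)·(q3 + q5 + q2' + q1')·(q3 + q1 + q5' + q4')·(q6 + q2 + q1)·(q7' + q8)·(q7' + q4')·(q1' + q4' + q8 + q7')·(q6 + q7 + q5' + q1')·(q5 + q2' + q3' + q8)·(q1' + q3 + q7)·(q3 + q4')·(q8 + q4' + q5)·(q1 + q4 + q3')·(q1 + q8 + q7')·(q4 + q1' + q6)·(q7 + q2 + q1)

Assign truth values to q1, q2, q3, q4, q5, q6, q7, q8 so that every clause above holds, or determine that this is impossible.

Try q6 = 1.
Try q2 = 1.
Unit clause (q3') forces q3 = 0.
Unit clause (q8') forces q8 = 0.
Unit clause (q1') forces q1 = 0.
Unit clause (q5) forces q5 = 1.
Unit clause (q7') forces q7 = 0.
Unit clause (q4') forces q4 = 0.
This assignment satisfies each clause.

q1 ↦ 0, q2 ↦ 1, q3 ↦ 0, q4 ↦ 0, q5 ↦ 1, q6 ↦ 1, q7 ↦ 0, q8 ↦ 0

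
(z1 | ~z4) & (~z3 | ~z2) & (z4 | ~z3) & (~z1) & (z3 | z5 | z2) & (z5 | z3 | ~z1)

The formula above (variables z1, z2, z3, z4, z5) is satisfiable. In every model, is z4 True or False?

False

Suppose z4 = 1.
(z1) alone gives z1 = 1.
That conflicts with the unit clause (~z1).
So every satisfying assignment has z4 = False.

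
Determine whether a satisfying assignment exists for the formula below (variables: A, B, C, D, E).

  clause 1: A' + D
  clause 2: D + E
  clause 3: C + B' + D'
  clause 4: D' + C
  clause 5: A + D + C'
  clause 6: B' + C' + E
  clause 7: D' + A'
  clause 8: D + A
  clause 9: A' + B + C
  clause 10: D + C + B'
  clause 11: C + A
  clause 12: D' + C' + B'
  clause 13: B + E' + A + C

Try A = 0.
Unit clause (D) forces D = 1.
Unit clause (C) forces C = 1.
Unit clause (B') forces B = 0.
No clause remains; E is free.
A satisfying assignment: A: 0; B: 0; C: 1; D: 1; E: 1.

Satisfiable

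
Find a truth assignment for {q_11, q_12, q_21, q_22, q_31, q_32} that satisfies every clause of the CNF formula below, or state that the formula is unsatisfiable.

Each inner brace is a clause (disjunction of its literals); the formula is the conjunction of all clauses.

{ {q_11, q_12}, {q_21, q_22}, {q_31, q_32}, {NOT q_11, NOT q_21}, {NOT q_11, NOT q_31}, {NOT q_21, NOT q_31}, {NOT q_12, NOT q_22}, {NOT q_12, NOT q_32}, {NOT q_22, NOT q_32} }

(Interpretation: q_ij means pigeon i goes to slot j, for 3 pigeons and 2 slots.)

UNSATISFIABLE

Case q_11 = true:
(NOT q_21) alone gives q_21 = false.
(q_22) alone gives q_22 = true.
(NOT q_31) alone gives q_31 = false.
(q_32) alone gives q_32 = true.
Now (NOT q_32) is unsatisfied and unit — conflict.
Backtrack on q_11: now try q_11 = false.
(q_12) alone gives q_12 = true.
(NOT q_22) alone gives q_22 = false.
(q_21) alone gives q_21 = true.
(NOT q_31) alone gives q_31 = false.
(q_32) alone gives q_32 = true.
Now (NOT q_32) is unsatisfied and unit — conflict.
Both values of q_11 lead to a conflict.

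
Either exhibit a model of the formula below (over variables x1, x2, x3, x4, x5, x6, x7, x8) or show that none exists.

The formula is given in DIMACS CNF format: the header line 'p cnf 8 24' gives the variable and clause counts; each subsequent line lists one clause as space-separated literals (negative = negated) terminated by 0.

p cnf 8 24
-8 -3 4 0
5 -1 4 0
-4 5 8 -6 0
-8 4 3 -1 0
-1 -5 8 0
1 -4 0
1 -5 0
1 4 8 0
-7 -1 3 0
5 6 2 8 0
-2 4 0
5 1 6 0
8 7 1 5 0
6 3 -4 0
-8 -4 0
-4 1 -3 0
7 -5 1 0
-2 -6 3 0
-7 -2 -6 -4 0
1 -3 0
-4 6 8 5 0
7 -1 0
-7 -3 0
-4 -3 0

Branch on x1: set x1 = False.
From the singleton clause (¬x4), x4 = False.
From the singleton clause (¬x5), x5 = False.
From the singleton clause (x8), x8 = True.
From the singleton clause (¬x3), x3 = False.
From the singleton clause (¬x2), x2 = False.
From the singleton clause (x6), x6 = True.
All clauses hold; x7 can take either value.

x1: False,  x2: False,  x3: False,  x4: False,  x5: False,  x6: True,  x7: True,  x8: True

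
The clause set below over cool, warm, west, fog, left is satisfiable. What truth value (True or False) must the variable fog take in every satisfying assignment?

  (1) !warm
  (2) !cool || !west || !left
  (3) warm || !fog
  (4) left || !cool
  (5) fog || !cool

False

Suppose fog = true.
Unit clause (!warm) forces warm = false.
Now (warm) is unsatisfied and unit — conflict.
So every satisfying assignment has fog = False.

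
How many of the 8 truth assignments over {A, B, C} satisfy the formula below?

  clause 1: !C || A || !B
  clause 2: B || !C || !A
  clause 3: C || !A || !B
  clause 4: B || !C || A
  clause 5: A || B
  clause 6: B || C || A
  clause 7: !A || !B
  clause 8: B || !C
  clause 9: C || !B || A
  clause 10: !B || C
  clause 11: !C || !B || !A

1

There are 2^3 = 8 truth assignments over (A, B, C).
Check each against the 11 clauses (columns in the order A, B, C):
  F F F  ✗ fails (A || B)
  F F T  ✗ fails (B || !C || A)
  F T F  ✗ fails (C || !B || A)
  F T T  ✗ fails (!C || A || !B)
  T F F  ✓ satisfies all
  T F T  ✗ fails (B || !C || !A)
  T T F  ✗ fails (C || !A || !B)
  T T T  ✗ fails (!A || !B)
1 of the 8 rows is a model.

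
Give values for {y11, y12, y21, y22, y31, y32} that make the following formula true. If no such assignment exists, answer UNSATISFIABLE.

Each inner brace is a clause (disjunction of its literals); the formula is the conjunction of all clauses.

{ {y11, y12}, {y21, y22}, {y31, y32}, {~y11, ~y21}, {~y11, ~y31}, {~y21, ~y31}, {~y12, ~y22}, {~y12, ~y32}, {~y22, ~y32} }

UNSATISFIABLE

Branch on y11: set y11 = 1.
(~y21) alone gives y21 = 0.
(y22) alone gives y22 = 1.
(~y31) alone gives y31 = 0.
(y32) alone gives y32 = 1.
But (~y32) is also a unit clause — contradiction.
That branch fails; take y11 = 0 instead.
(y12) alone gives y12 = 1.
(~y22) alone gives y22 = 0.
(y21) alone gives y21 = 1.
(~y31) alone gives y31 = 0.
(y32) alone gives y32 = 1.
But (~y32) is also a unit clause — contradiction.
Neither y11 = 1 nor y11 = 0 works.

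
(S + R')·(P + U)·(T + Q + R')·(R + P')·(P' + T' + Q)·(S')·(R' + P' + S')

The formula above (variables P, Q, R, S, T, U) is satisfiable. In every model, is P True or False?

Suppose P = 1.
The clause (R) is unit, so R = 1.
The clause (S) is unit, so S = 1.
That conflicts with the unit clause (S').
So every satisfying assignment has P = False.

False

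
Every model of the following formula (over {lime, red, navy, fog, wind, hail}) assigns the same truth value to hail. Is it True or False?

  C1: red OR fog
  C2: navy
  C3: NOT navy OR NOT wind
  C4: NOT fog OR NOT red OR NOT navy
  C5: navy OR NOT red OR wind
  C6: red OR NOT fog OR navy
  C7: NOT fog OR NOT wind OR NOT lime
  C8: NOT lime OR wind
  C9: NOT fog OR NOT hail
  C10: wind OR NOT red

False

Suppose hail = true.
From the singleton clause (navy), navy = true.
From the singleton clause (NOT wind), wind = false.
From the singleton clause (NOT lime), lime = false.
From the singleton clause (NOT fog), fog = false.
From the singleton clause (red), red = true.
Now (NOT red) is unsatisfied and unit — conflict.
So every satisfying assignment has hail = False.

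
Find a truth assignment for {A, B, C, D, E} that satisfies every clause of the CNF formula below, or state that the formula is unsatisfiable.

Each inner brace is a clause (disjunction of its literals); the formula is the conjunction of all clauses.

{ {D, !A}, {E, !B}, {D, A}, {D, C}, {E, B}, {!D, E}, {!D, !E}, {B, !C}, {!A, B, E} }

UNSATISFIABLE

Branch on D: set D = true.
From the singleton clause (E), E = true.
That conflicts with the unit clause (!E).
Backtrack on D: now try D = false.
From the singleton clause (!A), A = false.
That conflicts with the unit clause (A).
Either choice for D ends in contradiction.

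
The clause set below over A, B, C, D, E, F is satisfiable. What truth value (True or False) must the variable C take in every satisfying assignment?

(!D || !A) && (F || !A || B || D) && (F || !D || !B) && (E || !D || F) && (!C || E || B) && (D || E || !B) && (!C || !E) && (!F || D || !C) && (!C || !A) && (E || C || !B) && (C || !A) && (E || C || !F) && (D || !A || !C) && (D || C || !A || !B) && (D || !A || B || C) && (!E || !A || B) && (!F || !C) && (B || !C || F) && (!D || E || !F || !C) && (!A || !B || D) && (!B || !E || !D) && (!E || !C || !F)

Suppose C = true.
From the singleton clause (!E), E = false.
From the singleton clause (B), B = true.
From the singleton clause (D), D = true.
From the singleton clause (!A), A = false.
From the singleton clause (F), F = true.
Now (!F) is unsatisfied and unit — conflict.
So every satisfying assignment has C = False.

False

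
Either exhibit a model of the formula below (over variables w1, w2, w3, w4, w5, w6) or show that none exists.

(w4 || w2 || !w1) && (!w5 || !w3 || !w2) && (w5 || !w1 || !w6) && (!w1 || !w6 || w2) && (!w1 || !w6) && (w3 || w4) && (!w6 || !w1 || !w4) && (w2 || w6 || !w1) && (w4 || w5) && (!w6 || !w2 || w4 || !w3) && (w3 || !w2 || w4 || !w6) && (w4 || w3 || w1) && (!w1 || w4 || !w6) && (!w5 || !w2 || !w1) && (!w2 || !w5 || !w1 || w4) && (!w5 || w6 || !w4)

Branch on w1: set w1 = false.
Branch on w3: set w3 = true.
Branch on w5: set w5 = true.
From the singleton clause (!w2), w2 = false.
Branch on w6: set w6 = true.
Every clause is now satisfied; w4 is unconstrained.

w1: false, w2: false, w3: true, w4: true, w5: true, w6: true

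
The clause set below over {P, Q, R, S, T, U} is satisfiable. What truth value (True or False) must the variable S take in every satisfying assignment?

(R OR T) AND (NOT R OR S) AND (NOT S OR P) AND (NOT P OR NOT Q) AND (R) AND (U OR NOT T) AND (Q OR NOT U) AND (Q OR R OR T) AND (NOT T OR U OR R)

Suppose S = false.
From the singleton clause (NOT R), R = false.
That conflicts with the unit clause (R).
So every satisfying assignment has S = True.

True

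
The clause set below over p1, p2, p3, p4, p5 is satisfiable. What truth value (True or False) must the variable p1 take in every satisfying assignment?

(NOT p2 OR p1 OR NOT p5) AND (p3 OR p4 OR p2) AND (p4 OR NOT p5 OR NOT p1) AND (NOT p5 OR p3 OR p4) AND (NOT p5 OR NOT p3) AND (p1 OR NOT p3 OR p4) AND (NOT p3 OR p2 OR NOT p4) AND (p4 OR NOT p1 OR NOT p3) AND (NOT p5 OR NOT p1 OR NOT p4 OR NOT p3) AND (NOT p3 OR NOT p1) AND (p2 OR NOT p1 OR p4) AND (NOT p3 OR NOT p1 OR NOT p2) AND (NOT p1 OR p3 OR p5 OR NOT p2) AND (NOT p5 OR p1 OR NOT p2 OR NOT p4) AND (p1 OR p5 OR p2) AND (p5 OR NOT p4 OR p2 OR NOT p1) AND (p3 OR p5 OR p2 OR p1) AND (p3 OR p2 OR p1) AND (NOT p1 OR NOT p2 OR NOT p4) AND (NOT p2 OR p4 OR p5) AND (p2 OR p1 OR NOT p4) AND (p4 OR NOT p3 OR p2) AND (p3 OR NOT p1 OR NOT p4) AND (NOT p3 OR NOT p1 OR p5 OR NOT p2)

Suppose p1 = true.
(NOT p3) alone gives p3 = false.
(NOT p4) alone gives p4 = false.
(p2) alone gives p2 = true.
(NOT p5) alone gives p5 = false.
That conflicts with the unit clause (p5).
So every satisfying assignment has p1 = False.

False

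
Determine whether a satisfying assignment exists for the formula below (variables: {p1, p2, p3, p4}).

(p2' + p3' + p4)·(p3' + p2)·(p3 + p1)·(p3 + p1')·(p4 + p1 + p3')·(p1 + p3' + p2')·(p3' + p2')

Suppose p3 = 0.
(p1) alone gives p1 = 1.
But (p1') is also a unit clause — contradiction.
So p3 must be the other value — set p3 = 1.
(p2) alone gives p2 = 1.
But (p2') is also a unit clause — contradiction.
Both values of p3 lead to a conflict.
No assignment satisfies every clause.

No, unsatisfiable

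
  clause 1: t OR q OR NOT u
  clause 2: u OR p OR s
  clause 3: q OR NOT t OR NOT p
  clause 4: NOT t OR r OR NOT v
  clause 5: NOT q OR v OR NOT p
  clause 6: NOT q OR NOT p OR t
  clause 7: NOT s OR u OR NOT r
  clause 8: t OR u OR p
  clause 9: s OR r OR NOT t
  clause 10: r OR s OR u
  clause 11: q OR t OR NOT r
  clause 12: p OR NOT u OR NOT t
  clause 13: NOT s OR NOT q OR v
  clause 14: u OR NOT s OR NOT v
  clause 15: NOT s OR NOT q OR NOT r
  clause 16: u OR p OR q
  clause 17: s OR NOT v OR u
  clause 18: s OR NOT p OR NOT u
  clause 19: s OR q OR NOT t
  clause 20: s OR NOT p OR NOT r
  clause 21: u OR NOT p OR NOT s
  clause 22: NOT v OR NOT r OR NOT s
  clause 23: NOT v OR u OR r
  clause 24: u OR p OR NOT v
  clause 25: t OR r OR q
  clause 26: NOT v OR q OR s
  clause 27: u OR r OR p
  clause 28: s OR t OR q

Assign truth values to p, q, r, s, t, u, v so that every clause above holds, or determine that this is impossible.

p ↦ false; q ↦ true; r ↦ true; s ↦ false; t ↦ false; u ↦ true; v ↦ true

Suppose t = false.
Suppose q = true.
From the singleton clause (NOT p), p = false.
From the singleton clause (u), u = true.
Suppose s = false.
Every clause is now satisfied; r, v are unconstrained.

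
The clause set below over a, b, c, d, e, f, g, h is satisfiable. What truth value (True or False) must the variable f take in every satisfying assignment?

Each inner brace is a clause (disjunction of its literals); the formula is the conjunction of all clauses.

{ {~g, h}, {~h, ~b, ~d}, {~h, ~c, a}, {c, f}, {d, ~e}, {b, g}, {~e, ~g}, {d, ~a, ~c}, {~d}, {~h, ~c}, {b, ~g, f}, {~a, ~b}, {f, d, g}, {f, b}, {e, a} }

True

Suppose f = 0.
From the singleton clause (c), c = 1.
From the singleton clause (~d), d = 0.
From the singleton clause (~e), e = 0.
From the singleton clause (~a), a = 0.
But (a) is also a unit clause — contradiction.
So every satisfying assignment has f = True.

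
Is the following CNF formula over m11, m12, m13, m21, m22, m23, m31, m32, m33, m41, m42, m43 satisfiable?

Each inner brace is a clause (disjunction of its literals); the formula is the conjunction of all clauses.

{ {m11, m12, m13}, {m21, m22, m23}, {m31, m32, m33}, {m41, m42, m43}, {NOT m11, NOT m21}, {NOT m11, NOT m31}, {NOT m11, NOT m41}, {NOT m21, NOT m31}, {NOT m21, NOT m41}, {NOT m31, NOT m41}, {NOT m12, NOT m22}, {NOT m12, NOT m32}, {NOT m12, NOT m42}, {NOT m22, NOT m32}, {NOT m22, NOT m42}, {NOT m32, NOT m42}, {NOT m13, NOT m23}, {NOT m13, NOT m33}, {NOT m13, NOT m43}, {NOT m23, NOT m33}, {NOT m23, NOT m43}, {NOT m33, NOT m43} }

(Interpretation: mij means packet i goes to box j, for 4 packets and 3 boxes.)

Case m11 = false:
Case m12 = true:
Unit clause (NOT m22) forces m22 = false.
Unit clause (NOT m32) forces m32 = false.
Unit clause (NOT m42) forces m42 = false.
Case m21 = true:
Unit clause (NOT m31) forces m31 = false.
Unit clause (m33) forces m33 = true.
Unit clause (NOT m41) forces m41 = false.
Unit clause (m43) forces m43 = true.
That conflicts with the unit clause (NOT m43).
That branch fails; take m21 = false instead.
Unit clause (m23) forces m23 = true.
Unit clause (NOT m13) forces m13 = false.
Unit clause (NOT m33) forces m33 = false.
Unit clause (m31) forces m31 = true.
Unit clause (NOT m41) forces m41 = false.
Unit clause (m43) forces m43 = true.
That conflicts with the unit clause (NOT m43).
Either choice for m21 ends in contradiction.
That branch fails; take m12 = false instead.
Unit clause (m13) forces m13 = true.
Unit clause (NOT m23) forces m23 = false.
Unit clause (NOT m33) forces m33 = false.
Unit clause (NOT m43) forces m43 = false.
Case m21 = true:
Unit clause (NOT m31) forces m31 = false.
Unit clause (m32) forces m32 = true.
Unit clause (NOT m41) forces m41 = false.
Unit clause (m42) forces m42 = true.
That conflicts with the unit clause (NOT m42).
That branch fails; take m21 = false instead.
Unit clause (m22) forces m22 = true.
Unit clause (NOT m32) forces m32 = false.
Unit clause (m31) forces m31 = true.
Unit clause (NOT m41) forces m41 = false.
Unit clause (m42) forces m42 = true.
That conflicts with the unit clause (NOT m42).
Either choice for m21 ends in contradiction.
Either choice for m12 ends in contradiction.
That branch fails; take m11 = true instead.
Unit clause (NOT m21) forces m21 = false.
Unit clause (NOT m31) forces m31 = false.
Unit clause (NOT m41) forces m41 = false.
Case m22 = true:
Unit clause (NOT m12) forces m12 = false.
Unit clause (NOT m32) forces m32 = false.
Unit clause (m33) forces m33 = true.
Unit clause (NOT m42) forces m42 = false.
Unit clause (m43) forces m43 = true.
That conflicts with the unit clause (NOT m43).
That branch fails; take m22 = false instead.
Unit clause (m23) forces m23 = true.
Unit clause (NOT m13) forces m13 = false.
Unit clause (NOT m33) forces m33 = false.
Unit clause (m32) forces m32 = true.
Unit clause (NOT m12) forces m12 = false.
Unit clause (NOT m42) forces m42 = false.
Unit clause (m43) forces m43 = true.
That conflicts with the unit clause (NOT m43).
Either choice for m22 ends in contradiction.
Either choice for m11 ends in contradiction.
No assignment satisfies every clause.

No, unsatisfiable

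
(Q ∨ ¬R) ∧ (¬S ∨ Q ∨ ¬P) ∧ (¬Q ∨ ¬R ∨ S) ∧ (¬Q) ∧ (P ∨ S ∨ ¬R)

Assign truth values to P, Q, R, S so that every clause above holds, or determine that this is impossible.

P: True; Q: False; R: False; S: False

The clause (¬Q) is unit, so Q = False.
The clause (¬R) is unit, so R = False.
Try S = False.
All clauses hold; P can take either value.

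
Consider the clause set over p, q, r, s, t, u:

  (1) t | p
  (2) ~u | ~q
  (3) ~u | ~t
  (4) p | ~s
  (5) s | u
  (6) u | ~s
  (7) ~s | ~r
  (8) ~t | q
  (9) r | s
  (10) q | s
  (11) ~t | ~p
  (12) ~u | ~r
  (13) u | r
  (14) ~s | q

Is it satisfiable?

Branch on t: set t = 1.
The clause (~u) is unit, so u = 0.
The clause (s) is unit, so s = 1.
But (~s) is also a unit clause — contradiction.
So t must be the other value — set t = 0.
The clause (p) is unit, so p = 1.
Branch on u: set u = 0.
The clause (s) is unit, so s = 1.
But (~s) is also a unit clause — contradiction.
So u must be the other value — set u = 1.
The clause (~q) is unit, so q = 0.
The clause (s) is unit, so s = 1.
But (~s) is also a unit clause — contradiction.
Either choice for u ends in contradiction.
Either choice for t ends in contradiction.
No assignment satisfies every clause.

No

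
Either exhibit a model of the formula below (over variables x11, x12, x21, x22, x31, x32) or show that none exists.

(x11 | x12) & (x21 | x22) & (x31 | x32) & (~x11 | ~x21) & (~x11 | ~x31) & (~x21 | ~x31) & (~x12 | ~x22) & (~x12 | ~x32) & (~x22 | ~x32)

Try x11 = 1.
(~x21) alone gives x21 = 0.
(x22) alone gives x22 = 1.
(~x31) alone gives x31 = 0.
(x32) alone gives x32 = 1.
That conflicts with the unit clause (~x32).
Backtrack on x11: now try x11 = 0.
(x12) alone gives x12 = 1.
(~x22) alone gives x22 = 0.
(x21) alone gives x21 = 1.
(~x31) alone gives x31 = 0.
(x32) alone gives x32 = 1.
That conflicts with the unit clause (~x32).
Either choice for x11 ends in contradiction.

UNSATISFIABLE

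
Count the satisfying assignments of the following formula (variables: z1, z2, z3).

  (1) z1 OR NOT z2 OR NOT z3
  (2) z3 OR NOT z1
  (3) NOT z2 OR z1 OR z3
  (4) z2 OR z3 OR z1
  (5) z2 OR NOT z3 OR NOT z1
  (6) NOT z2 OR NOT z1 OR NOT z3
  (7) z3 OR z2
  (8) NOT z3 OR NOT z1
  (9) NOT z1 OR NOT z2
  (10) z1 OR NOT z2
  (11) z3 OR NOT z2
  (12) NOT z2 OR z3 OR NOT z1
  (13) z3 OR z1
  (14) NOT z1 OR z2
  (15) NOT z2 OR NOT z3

There are 2^3 = 8 truth assignments over (z1, z2, z3).
Check each against the 15 clauses (columns in the order z1, z2, z3):
  F F F  ✗ fails (z2 OR z3 OR z1)
  F F T  ✓ satisfies all
  F T F  ✗ fails (NOT z2 OR z1 OR z3)
  F T T  ✗ fails (z1 OR NOT z2 OR NOT z3)
  T F F  ✗ fails (z3 OR NOT z1)
  T F T  ✗ fails (z2 OR NOT z3 OR NOT z1)
  T T F  ✗ fails (z3 OR NOT z1)
  T T T  ✗ fails (NOT z2 OR NOT z1 OR NOT z3)
1 of the 8 rows is a model.

1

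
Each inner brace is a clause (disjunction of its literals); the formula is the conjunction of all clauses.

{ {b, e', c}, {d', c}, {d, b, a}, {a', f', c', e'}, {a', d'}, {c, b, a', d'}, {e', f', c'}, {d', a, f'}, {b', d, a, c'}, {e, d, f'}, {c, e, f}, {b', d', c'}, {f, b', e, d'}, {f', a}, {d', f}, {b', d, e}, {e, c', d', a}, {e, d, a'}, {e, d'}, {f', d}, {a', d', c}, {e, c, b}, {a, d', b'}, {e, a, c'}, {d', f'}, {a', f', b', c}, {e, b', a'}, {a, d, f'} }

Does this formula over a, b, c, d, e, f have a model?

Case d = 0:
The clause (f') is unit, so f = 0.
Case b = 1:
The clause (e) is unit, so e = 1.
Case a = 1:
No clause remains; c is free.
A satisfying assignment: a: 1,  b: 1,  c: 0,  d: 0,  e: 1,  f: 0.

Yes, satisfiable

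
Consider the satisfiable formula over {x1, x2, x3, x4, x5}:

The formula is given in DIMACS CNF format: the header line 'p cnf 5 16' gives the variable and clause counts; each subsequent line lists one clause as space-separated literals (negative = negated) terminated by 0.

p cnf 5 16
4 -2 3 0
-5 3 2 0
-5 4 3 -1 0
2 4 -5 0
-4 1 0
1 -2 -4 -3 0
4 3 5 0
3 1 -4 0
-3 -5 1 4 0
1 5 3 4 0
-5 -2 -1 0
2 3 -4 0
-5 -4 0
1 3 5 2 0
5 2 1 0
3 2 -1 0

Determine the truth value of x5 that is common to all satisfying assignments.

False

Suppose x5 = True.
From the singleton clause (¬x4), x4 = False.
From the singleton clause (x2), x2 = True.
From the singleton clause (x3), x3 = True.
From the singleton clause (x1), x1 = True.
But (¬x1) is also a unit clause — contradiction.
So every satisfying assignment has x5 = False.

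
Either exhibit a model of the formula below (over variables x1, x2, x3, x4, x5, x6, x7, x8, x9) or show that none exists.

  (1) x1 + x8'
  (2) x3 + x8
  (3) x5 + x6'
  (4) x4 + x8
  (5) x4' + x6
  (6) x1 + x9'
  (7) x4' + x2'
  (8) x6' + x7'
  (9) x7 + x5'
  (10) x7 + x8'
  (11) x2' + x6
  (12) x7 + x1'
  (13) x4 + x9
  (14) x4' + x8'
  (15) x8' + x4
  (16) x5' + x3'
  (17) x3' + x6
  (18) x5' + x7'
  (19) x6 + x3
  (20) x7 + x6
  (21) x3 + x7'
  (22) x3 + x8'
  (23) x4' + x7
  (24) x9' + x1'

Suppose x1 = 1.
Unit clause (x7) forces x7 = 1.
Unit clause (x6') forces x6 = 0.
Unit clause (x4') forces x4 = 0.
Unit clause (x8) forces x8 = 1.
Now (x8') is unsatisfied and unit — conflict.
So x1 must be the other value — set x1 = 0.
Unit clause (x8') forces x8 = 0.
Unit clause (x3) forces x3 = 1.
Unit clause (x4) forces x4 = 1.
Unit clause (x6) forces x6 = 1.
Unit clause (x5) forces x5 = 1.
Now (x5') is unsatisfied and unit — conflict.
Neither x1 = 1 nor x1 = 0 works.

UNSATISFIABLE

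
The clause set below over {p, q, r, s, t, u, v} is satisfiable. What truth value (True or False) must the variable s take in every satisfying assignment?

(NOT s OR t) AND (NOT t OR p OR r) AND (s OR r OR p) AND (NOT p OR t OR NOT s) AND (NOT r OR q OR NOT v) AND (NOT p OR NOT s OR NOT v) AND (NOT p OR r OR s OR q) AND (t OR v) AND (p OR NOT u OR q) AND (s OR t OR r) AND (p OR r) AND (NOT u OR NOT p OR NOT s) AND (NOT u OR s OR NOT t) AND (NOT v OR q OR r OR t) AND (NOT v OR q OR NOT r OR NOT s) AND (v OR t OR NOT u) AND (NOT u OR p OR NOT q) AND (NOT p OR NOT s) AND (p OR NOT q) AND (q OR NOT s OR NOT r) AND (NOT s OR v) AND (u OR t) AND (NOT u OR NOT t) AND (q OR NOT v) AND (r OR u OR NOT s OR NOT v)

False

Suppose s = true.
Unit clause (t) forces t = true.
Unit clause (NOT p) forces p = false.
Unit clause (r) forces r = true.
Unit clause (NOT q) forces q = false.
That conflicts with the unit clause (q).
So every satisfying assignment has s = False.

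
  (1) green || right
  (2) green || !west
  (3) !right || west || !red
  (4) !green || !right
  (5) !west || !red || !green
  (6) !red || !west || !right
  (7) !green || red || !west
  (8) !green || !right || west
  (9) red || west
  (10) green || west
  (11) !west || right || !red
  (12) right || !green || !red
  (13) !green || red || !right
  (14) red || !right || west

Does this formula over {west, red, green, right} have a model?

Suppose green = true.
(!right) alone gives right = false.
(!red) alone gives red = false.
(!west) alone gives west = false.
Now (west) is unsatisfied and unit — conflict.
That branch fails; take green = false instead.
(right) alone gives right = true.
(!west) alone gives west = false.
Now (west) is unsatisfied and unit — conflict.
Neither green = true nor green = false works.
No assignment satisfies every clause.

No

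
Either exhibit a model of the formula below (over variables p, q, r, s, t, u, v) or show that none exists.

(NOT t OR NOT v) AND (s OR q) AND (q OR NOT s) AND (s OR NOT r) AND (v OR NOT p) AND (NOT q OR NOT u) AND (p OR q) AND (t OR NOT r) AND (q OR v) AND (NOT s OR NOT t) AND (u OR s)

p ↦ true,  q ↦ true,  r ↦ false,  s ↦ true,  t ↦ false,  u ↦ false,  v ↦ true

Suppose t = false.
Unit clause (NOT r) forces r = false.
Suppose s = true.
Unit clause (q) forces q = true.
Unit clause (NOT u) forces u = false.
Suppose v = true.
Every clause is now satisfied; p is unconstrained.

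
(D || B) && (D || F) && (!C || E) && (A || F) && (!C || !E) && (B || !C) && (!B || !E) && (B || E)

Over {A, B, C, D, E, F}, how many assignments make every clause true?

8

There are 2^6 = 64 truth assignments over (A, B, C, D, E, F).
Split on A. With A = true, the clauses containing A are satisfied and !A drops from the rest; 5 of the 2^5 = 32 assignments to the other variables satisfy what remains.
With A = false, by the same count on the reduced clause set, 3 assignments work.
(One model: A=F, B=F, C=F, D=T, E=T, F=T.)
Total: 5 + 3 = 8.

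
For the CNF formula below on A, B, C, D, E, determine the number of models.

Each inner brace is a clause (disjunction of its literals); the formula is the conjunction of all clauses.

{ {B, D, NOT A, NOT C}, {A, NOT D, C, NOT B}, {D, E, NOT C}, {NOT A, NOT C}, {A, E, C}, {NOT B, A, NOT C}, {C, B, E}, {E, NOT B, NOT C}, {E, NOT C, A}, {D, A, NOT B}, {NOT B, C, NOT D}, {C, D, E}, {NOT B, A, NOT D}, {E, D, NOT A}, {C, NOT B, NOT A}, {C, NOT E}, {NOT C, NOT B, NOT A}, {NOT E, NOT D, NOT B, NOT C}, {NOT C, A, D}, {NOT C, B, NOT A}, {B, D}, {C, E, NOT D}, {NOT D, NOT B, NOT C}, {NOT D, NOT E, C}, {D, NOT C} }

1

There are 2^5 = 32 truth assignments over (A, B, C, D, E).
Split on D. With D = true, the clauses containing D are satisfied and NOT D drops from the rest; 1 of the 2^4 = 16 assignments to the other variables satisfy what remains.
With D = false, by the same count on the reduced clause set, 0 assignments work.
Total: 1 + 0 = 1.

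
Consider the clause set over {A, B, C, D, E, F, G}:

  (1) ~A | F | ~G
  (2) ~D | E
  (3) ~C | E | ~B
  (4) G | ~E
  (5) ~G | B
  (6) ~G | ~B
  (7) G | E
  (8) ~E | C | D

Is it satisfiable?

Suppose D = 0.
Suppose G = 1.
From the singleton clause (B), B = 1.
But (~B) is also a unit clause — contradiction.
Undo G and try G = 0.
From the singleton clause (~E), E = 0.
But (E) is also a unit clause — contradiction.
Neither G = 1 nor G = 0 works.
Undo D and try D = 1.
From the singleton clause (E), E = 1.
From the singleton clause (G), G = 1.
From the singleton clause (B), B = 1.
But (~B) is also a unit clause — contradiction.
Neither D = 1 nor D = 0 works.
No assignment satisfies every clause.

Unsatisfiable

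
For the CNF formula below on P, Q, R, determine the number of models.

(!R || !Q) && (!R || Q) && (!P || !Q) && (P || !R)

3

There are 2^3 = 8 truth assignments over (P, Q, R).
Split on P. With P = true, the clauses containing P are satisfied and !P drops from the rest; 1 of the 2^2 = 4 assignments to the other variables satisfy what remains.
With P = false, by the same count on the reduced clause set, 2 assignments work.
(One model: P=F, Q=F, R=F.)
Total: 1 + 2 = 3.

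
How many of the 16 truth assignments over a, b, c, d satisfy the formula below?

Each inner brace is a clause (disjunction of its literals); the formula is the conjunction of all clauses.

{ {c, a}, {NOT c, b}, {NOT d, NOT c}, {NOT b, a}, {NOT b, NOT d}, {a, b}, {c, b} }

There are 2^4 = 16 truth assignments over (a, b, c, d).
Check each against the 7 clauses (columns in the order a, b, c, d):
  F F F F  ✗ fails (c OR a)
  F F F T  ✗ fails (c OR a)
  F F T F  ✗ fails (NOT c OR b)
  F F T T  ✗ fails (NOT c OR b)
  F T F F  ✗ fails (c OR a)
  F T F T  ✗ fails (c OR a)
  F T T F  ✗ fails (NOT b OR a)
  F T T T  ✗ fails (NOT d OR NOT c)
  T F F F  ✗ fails (c OR b)
  T F F T  ✗ fails (c OR b)
  T F T F  ✗ fails (NOT c OR b)
  T F T T  ✗ fails (NOT c OR b)
  T T F F  ✓ satisfies all
  T T F T  ✗ fails (NOT b OR NOT d)
  T T T F  ✓ satisfies all
  T T T T  ✗ fails (NOT d OR NOT c)
2 of the 16 rows are models.

2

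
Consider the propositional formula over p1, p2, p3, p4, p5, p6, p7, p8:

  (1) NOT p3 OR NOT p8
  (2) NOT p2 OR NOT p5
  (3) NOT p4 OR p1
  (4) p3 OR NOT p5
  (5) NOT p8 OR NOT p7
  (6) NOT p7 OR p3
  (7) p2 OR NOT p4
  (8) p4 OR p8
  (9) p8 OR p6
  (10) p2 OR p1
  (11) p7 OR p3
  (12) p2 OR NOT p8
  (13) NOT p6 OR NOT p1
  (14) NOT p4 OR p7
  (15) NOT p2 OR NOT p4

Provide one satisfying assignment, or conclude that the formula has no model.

UNSATISFIABLE

Try p3 = false.
From the singleton clause (NOT p5), p5 = false.
From the singleton clause (NOT p7), p7 = false.
Now (p7) is unsatisfied and unit — conflict.
Backtrack on p3: now try p3 = true.
From the singleton clause (NOT p8), p8 = false.
From the singleton clause (p4), p4 = true.
From the singleton clause (p1), p1 = true.
From the singleton clause (p2), p2 = true.
Now (NOT p2) is unsatisfied and unit — conflict.
Either choice for p3 ends in contradiction.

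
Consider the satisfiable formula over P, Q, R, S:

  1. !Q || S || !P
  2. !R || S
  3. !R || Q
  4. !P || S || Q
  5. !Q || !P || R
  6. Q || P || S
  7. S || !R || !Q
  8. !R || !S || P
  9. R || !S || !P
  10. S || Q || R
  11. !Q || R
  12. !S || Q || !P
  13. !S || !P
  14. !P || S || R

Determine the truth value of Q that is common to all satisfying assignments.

Suppose Q = true.
The clause (R) is unit, so R = true.
The clause (S) is unit, so S = true.
The clause (P) is unit, so P = true.
Now (!P) is unsatisfied and unit — conflict.
So every satisfying assignment has Q = False.

False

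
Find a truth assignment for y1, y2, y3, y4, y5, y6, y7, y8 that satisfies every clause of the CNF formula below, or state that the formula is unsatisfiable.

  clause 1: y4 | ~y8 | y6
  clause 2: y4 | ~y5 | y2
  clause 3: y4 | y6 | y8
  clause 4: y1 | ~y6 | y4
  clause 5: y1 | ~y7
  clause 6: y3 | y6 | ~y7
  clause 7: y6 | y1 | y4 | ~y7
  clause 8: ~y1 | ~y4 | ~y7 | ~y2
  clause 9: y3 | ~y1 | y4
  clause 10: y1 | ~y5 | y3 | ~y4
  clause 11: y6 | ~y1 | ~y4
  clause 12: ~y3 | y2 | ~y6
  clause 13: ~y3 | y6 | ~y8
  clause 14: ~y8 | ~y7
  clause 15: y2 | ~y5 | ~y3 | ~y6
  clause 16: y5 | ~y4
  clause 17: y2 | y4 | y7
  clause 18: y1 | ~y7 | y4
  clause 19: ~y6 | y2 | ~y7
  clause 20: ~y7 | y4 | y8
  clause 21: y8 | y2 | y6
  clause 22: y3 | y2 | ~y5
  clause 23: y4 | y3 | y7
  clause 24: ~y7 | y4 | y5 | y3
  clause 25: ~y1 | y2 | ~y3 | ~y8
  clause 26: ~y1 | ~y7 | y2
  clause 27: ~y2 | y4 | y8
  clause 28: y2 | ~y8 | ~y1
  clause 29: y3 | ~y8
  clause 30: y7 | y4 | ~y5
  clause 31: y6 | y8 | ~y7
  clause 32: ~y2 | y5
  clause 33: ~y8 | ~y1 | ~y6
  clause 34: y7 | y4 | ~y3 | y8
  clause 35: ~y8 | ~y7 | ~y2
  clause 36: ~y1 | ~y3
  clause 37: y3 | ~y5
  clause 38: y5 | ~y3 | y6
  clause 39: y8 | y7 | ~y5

Branch on y1: set y1 = 0.
From the singleton clause (~y7), y7 = 0.
Branch on y6: set y6 = 1.
From the singleton clause (y4), y4 = 1.
From the singleton clause (y5), y5 = 1.
From the singleton clause (y3), y3 = 1.
From the singleton clause (y2), y2 = 1.
From the singleton clause (y8), y8 = 1.
This assignment satisfies each clause.

y1=0; y2=1; y3=1; y4=1; y5=1; y6=1; y7=0; y8=1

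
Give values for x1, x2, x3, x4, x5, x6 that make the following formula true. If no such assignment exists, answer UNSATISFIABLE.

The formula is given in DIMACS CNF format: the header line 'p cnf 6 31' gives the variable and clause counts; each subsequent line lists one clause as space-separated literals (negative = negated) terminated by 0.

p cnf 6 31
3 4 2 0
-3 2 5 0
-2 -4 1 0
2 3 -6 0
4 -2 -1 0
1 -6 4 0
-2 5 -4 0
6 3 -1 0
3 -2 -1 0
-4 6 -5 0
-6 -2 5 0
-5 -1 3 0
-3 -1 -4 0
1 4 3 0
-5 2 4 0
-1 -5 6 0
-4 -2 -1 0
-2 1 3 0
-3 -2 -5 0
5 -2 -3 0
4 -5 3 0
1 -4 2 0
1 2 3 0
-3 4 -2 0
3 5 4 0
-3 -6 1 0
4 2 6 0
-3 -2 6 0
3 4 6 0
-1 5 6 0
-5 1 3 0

Try x3 = True.
Try x2 = True.
The clause (¬x5) is unit, so x5 = False.
Now (x5) is unsatisfied and unit — conflict.
So x2 must be the other value — set x2 = False.
The clause (x5) is unit, so x5 = True.
The clause (x4) is unit, so x4 = True.
The clause (x6) is unit, so x6 = True.
The clause (¬x1) is unit, so x1 = False.
Now (x1) is unsatisfied and unit — conflict.
Either choice for x2 ends in contradiction.
So x3 must be the other value — set x3 = False.
Try x4 = True.
Try x2 = False.
The clause (¬x6) is unit, so x6 = False.
The clause (¬x1) is unit, so x1 = False.
Now (x1) is unsatisfied and unit — conflict.
So x2 must be the other value — set x2 = True.
The clause (x1) is unit, so x1 = True.
Now (¬x1) is unsatisfied and unit — conflict.
Either choice for x2 ends in contradiction.
So x4 must be the other value — set x4 = False.
The clause (x2) is unit, so x2 = True.
The clause (¬x1) is unit, so x1 = False.
Now (x1) is unsatisfied and unit — conflict.
Either choice for x4 ends in contradiction.
Either choice for x3 ends in contradiction.

UNSATISFIABLE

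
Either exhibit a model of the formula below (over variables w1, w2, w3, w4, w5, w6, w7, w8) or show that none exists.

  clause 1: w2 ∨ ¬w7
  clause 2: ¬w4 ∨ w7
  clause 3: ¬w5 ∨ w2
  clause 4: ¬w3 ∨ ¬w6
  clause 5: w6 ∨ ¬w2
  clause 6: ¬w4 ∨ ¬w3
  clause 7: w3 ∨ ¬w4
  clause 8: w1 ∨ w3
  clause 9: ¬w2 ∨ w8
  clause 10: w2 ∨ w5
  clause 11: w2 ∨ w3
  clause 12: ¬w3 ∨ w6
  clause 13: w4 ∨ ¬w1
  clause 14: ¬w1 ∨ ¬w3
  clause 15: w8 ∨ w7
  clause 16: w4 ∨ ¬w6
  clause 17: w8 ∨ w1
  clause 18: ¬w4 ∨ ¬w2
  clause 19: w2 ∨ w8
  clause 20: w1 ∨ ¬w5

UNSATISFIABLE

Suppose w2 = True.
From the singleton clause (w6), w6 = True.
From the singleton clause (¬w3), w3 = False.
From the singleton clause (¬w4), w4 = False.
But (w4) is also a unit clause — contradiction.
That branch fails; take w2 = False instead.
From the singleton clause (¬w7), w7 = False.
From the singleton clause (¬w4), w4 = False.
From the singleton clause (¬w5), w5 = False.
But (w5) is also a unit clause — contradiction.
Neither w2 = True nor w2 = False works.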